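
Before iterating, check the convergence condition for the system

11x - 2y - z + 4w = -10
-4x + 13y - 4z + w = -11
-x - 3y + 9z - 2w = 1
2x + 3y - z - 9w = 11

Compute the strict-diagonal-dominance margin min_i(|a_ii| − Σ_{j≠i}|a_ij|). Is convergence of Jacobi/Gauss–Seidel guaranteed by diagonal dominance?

row 1: |11| − (2+1+4) = 4
row 2: |13| − (4+4+1) = 4
row 3: |9| − (1+3+2) = 3
row 4: |-9| − (2+3+1) = 3
minimum over rows = 3 → strictly diagonally dominant (convergence guaranteed)

3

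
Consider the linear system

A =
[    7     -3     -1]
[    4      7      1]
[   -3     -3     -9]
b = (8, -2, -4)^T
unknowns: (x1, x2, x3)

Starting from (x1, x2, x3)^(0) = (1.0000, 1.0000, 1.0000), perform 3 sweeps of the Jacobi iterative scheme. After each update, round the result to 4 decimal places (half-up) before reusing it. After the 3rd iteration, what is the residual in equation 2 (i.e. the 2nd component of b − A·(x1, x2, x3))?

Iteration 1:
  x1 = (8 - (-3)·1.0000 - (-1)·1.0000) / (7) = 1.7143
  x2 = (-2 - (4)·1.0000 - (1)·1.0000) / (7) = -1.0000
  x3 = (-4 - (-3)·1.0000 - (-3)·1.0000) / (-9) = -0.2222
Iteration 2:
  x1 = (8 - (-3)·-1.0000 - (-1)·-0.2222) / (7) = 0.6825
  x2 = (-2 - (4)·1.7143 - (1)·-0.2222) / (7) = -1.2336
  x3 = (-4 - (-3)·1.7143 - (-3)·-1.0000) / (-9) = 0.2063
Iteration 3:
  x1 = (8 - (-3)·-1.2336 - (-1)·0.2063) / (7) = 0.6436
  x2 = (-2 - (4)·0.6825 - (1)·0.2063) / (7) = -0.7052
  x3 = (-4 - (-3)·0.6825 - (-3)·-1.2336) / (-9) = 0.6281
Residual b − A·x = (2.0073, -0.2661, 1.4681)

-0.2661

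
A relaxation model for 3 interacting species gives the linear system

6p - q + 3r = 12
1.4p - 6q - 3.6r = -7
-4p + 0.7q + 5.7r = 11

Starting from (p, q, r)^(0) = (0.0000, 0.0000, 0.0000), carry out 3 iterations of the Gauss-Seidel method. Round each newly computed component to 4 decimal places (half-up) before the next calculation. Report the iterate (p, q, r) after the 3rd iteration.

(0.6624, -0.1743, 2.4161)

Iteration 1:
  p = (12 - (-1)·0.0000 - (3)·0.0000) / (6) = 2.0000
  q = (-7 - (1.4)·2.0000 - (-3.6)·0.0000) / (-6) = 1.6333
  r = (11 - (-4)·2.0000 - (0.7)·1.6333) / (5.7) = 3.1328
Iteration 2:
  p = (12 - (-1)·1.6333 - (3)·3.1328) / (6) = 0.7058
  q = (-7 - (1.4)·0.7058 - (-3.6)·3.1328) / (-6) = -0.5483
  r = (11 - (-4)·0.7058 - (0.7)·-0.5483) / (5.7) = 2.4925
Iteration 3:
  p = (12 - (-1)·-0.5483 - (3)·2.4925) / (6) = 0.6624
  q = (-7 - (1.4)·0.6624 - (-3.6)·2.4925) / (-6) = -0.1743
  r = (11 - (-4)·0.6624 - (0.7)·-0.1743) / (5.7) = 2.4161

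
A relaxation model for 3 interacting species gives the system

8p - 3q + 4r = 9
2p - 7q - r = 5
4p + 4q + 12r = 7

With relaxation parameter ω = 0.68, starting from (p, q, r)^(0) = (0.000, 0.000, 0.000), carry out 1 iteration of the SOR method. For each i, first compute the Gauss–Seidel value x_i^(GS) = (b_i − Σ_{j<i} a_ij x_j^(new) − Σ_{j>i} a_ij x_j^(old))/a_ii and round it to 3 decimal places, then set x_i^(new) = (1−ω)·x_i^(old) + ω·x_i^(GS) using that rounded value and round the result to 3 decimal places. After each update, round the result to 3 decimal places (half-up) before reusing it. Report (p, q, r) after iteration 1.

(0.765, -0.337, 0.300)

Iteration 1:
  p: GS value = (9 - (-3)·0.000 - (4)·0.000) / (8) = 1.125;  p ← (1−ω)·0.000 + ω·1.125 = 0.765
  q: GS value = (5 - (2)·0.765 - (-1)·0.000) / (-7) = -0.496;  q ← (1−ω)·0.000 + ω·-0.496 = -0.337
  r: GS value = (7 - (4)·0.765 - (4)·-0.337) / (12) = 0.441;  r ← (1−ω)·0.000 + ω·0.441 = 0.300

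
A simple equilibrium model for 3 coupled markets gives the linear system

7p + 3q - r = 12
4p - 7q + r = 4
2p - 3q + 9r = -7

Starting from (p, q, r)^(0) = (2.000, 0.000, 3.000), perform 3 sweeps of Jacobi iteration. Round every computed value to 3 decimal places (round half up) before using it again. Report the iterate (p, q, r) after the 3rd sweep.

Iteration 1:
  p = (12 - (3)·0.000 - (-1)·3.000) / (7) = 2.143
  q = (4 - (4)·2.000 - (1)·3.000) / (-7) = 1.000
  r = (-7 - (2)·2.000 - (-3)·0.000) / (9) = -1.222
Iteration 2:
  p = (12 - (3)·1.000 - (-1)·-1.222) / (7) = 1.111
  q = (4 - (4)·2.143 - (1)·-1.222) / (-7) = 0.479
  r = (-7 - (2)·2.143 - (-3)·1.000) / (9) = -0.921
Iteration 3:
  p = (12 - (3)·0.479 - (-1)·-0.921) / (7) = 1.377
  q = (4 - (4)·1.111 - (1)·-0.921) / (-7) = -0.068
  r = (-7 - (2)·1.111 - (-3)·0.479) / (9) = -0.865

(1.377, -0.068, -0.865)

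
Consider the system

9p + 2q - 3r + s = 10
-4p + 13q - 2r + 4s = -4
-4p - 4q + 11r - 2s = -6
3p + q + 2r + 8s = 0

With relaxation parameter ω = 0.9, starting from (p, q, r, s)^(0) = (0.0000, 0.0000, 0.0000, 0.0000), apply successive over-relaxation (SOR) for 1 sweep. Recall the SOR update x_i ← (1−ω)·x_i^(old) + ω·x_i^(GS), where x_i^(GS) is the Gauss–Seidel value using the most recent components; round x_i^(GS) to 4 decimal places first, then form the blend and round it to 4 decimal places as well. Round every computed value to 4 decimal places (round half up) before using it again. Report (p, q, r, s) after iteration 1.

Iteration 1:
  p: GS value = (10 - (2)·0.0000 - (-3)·0.0000 - (1)·0.0000) / (9) = 1.1111;  p ← (1−ω)·0.0000 + ω·1.1111 = 1.0000
  q: GS value = (-4 - (-4)·1.0000 - (-2)·0.0000 - (4)·0.0000) / (13) = 0.0000;  q ← (1−ω)·0.0000 + ω·0.0000 = 0.0000
  r: GS value = (-6 - (-4)·1.0000 - (-4)·0.0000 - (-2)·0.0000) / (11) = -0.1818;  r ← (1−ω)·0.0000 + ω·-0.1818 = -0.1636
  s: GS value = (0 - (3)·1.0000 - (1)·0.0000 - (2)·-0.1636) / (8) = -0.3341;  s ← (1−ω)·0.0000 + ω·-0.3341 = -0.3007

(1.0000, 0.0000, -0.1636, -0.3007)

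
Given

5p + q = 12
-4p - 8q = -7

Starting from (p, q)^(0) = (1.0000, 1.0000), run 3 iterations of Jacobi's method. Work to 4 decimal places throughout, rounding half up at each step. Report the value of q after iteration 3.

-0.2875

Iteration 1:
  p = (12 - (1)·1.0000) / (5) = 2.2000
  q = (-7 - (-4)·1.0000) / (-8) = 0.3750
Iteration 2:
  p = (12 - (1)·0.3750) / (5) = 2.3250
  q = (-7 - (-4)·2.2000) / (-8) = -0.2250
Iteration 3:
  p = (12 - (1)·-0.2250) / (5) = 2.4450
  q = (-7 - (-4)·2.3250) / (-8) = -0.2875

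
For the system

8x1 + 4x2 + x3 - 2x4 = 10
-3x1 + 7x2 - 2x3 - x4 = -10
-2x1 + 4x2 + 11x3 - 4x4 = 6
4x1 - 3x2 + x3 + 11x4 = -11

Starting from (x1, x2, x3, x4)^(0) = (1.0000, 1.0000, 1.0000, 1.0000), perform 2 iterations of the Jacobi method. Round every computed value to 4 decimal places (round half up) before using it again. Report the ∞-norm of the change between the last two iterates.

Iteration 1:
  x1 = (10 - (4)·1.0000 - (1)·1.0000 - (-2)·1.0000) / (8) = 0.8750
  x2 = (-10 - (-3)·1.0000 - (-2)·1.0000 - (-1)·1.0000) / (7) = -0.5714
  x3 = (6 - (-2)·1.0000 - (4)·1.0000 - (-4)·1.0000) / (11) = 0.7273
  x4 = (-11 - (4)·1.0000 - (-3)·1.0000 - (1)·1.0000) / (11) = -1.1818
Iteration 2:
  x1 = (10 - (4)·-0.5714 - (1)·0.7273 - (-2)·-1.1818) / (8) = 1.1493
  x2 = (-10 - (-3)·0.8750 - (-2)·0.7273 - (-1)·-1.1818) / (7) = -1.0146
  x3 = (6 - (-2)·0.8750 - (4)·-0.5714 - (-4)·-1.1818) / (11) = 0.4826
  x4 = (-11 - (4)·0.8750 - (-3)·-0.5714 - (1)·0.7273) / (11) = -1.5401
Change: (0.2743, -0.4432, -0.2447, -0.3583) → max |·| = 0.4432

0.4432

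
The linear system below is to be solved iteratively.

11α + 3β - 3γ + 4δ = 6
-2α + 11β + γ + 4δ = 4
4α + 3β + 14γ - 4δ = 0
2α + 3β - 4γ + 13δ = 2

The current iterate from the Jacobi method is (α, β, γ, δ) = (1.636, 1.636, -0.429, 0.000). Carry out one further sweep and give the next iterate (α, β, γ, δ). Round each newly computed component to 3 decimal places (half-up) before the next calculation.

(-0.018, 0.700, -0.818, -0.607)

One sweep:
  α = (6 - (3)·1.636 - (-3)·-0.429 - (4)·0.000) / (11) = -0.018
  β = (4 - (-2)·1.636 - (1)·-0.429 - (4)·0.000) / (11) = 0.700
  γ = (0 - (4)·1.636 - (3)·1.636 - (-4)·0.000) / (14) = -0.818
  δ = (2 - (2)·1.636 - (3)·1.636 - (-4)·-0.429) / (13) = -0.607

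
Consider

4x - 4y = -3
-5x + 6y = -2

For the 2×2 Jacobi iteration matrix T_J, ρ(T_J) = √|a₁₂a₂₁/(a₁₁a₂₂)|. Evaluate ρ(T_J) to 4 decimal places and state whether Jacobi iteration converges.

a₁₂a₂₁/(a₁₁a₂₂) = (-4)·(-5) / ((4)·(6)) = 0.833333
ρ = √|0.833333| = √0.833333 = 0.9129
ρ < 1, so Jacobi converges

0.9129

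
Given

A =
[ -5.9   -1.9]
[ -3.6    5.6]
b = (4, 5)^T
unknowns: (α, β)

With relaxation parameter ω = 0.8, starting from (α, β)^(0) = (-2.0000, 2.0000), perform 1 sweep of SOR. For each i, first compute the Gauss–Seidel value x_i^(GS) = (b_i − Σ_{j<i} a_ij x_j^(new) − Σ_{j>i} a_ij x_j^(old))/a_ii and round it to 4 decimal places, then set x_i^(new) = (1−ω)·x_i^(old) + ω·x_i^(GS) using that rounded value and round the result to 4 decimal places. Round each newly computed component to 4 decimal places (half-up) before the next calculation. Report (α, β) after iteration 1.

Iteration 1:
  α: GS value = (4 - (-1.9)·2.0000) / (-5.9) = -1.3220;  α ← (1−ω)·-2.0000 + ω·-1.3220 = -1.4576
  β: GS value = (5 - (-3.6)·-1.4576) / (5.6) = -0.0442;  β ← (1−ω)·2.0000 + ω·-0.0442 = 0.3646

(-1.4576, 0.3646)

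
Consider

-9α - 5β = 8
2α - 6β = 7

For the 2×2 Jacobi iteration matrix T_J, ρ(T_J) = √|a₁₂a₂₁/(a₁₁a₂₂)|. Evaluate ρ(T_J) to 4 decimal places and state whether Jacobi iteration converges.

0.4303

a₁₂a₂₁/(a₁₁a₂₂) = (-5)·(2) / ((-9)·(-6)) = -0.185185
ρ = √|-0.185185| = √0.185185 = 0.4303
ρ < 1, so Jacobi converges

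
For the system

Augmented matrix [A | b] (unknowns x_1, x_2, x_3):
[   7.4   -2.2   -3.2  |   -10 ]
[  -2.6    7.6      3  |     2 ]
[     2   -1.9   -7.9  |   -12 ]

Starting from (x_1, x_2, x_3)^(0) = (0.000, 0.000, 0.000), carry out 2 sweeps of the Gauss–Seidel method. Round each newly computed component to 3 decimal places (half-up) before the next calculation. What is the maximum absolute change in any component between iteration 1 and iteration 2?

0.470

Iteration 1:
  x_1 = (-10 - (-2.2)·0.000 - (-3.2)·0.000) / (7.4) = -1.351
  x_2 = (2 - (-2.6)·-1.351 - (3)·0.000) / (7.6) = -0.199
  x_3 = (-12 - (2)·-1.351 - (-1.9)·-0.199) / (-7.9) = 1.225
Iteration 2:
  x_1 = (-10 - (-2.2)·-0.199 - (-3.2)·1.225) / (7.4) = -0.881
  x_2 = (2 - (-2.6)·-0.881 - (3)·1.225) / (7.6) = -0.522
  x_3 = (-12 - (2)·-0.881 - (-1.9)·-0.522) / (-7.9) = 1.421
Change: (0.470, -0.323, 0.196) → max |·| = 0.470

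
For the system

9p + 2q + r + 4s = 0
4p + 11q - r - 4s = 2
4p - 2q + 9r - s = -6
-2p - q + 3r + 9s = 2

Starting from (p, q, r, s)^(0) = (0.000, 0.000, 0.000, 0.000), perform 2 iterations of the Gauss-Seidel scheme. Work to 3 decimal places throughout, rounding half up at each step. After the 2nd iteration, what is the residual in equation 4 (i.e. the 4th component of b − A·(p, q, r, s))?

Iteration 1:
  p = (0 - (2)·0.000 - (1)·0.000 - (4)·0.000) / (9) = 0.000
  q = (2 - (4)·0.000 - (-1)·0.000 - (-4)·0.000) / (11) = 0.182
  r = (-6 - (4)·0.000 - (-2)·0.182 - (-1)·0.000) / (9) = -0.626
  s = (2 - (-2)·0.000 - (-1)·0.182 - (3)·-0.626) / (9) = 0.451
Iteration 2:
  p = (0 - (2)·0.182 - (1)·-0.626 - (4)·0.451) / (9) = -0.171
  q = (2 - (4)·-0.171 - (-1)·-0.626 - (-4)·0.451) / (11) = 0.351
  r = (-6 - (4)·-0.171 - (-2)·0.351 - (-1)·0.451) / (9) = -0.463
  s = (2 - (-2)·-0.171 - (-1)·0.351 - (3)·-0.463) / (9) = 0.378
Residual b − A·x = (-0.212, -0.128, -0.069, -0.004)

-0.004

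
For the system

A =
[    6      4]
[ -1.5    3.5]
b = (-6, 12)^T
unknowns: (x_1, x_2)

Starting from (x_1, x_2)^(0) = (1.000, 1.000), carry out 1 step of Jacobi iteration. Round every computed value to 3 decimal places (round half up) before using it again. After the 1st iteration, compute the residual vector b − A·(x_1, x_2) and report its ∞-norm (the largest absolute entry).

11.426

Iteration 1:
  x_1 = (-6 - (4)·1.000) / (6) = -1.667
  x_2 = (12 - (-1.5)·1.000) / (3.5) = 3.857
Residual b − A·x = (-11.426, -4.000); ∞-norm = 11.426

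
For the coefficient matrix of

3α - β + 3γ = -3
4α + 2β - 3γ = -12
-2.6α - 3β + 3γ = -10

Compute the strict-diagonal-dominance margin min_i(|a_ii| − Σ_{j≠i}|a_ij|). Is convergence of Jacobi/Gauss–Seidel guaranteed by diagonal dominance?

-5

row 1: |3| − (1+3) = -1
row 2: |2| − (4+3) = -5
row 3: |3| − (2.6+3) = -2.6
minimum over rows = -5 → not strictly diagonally dominant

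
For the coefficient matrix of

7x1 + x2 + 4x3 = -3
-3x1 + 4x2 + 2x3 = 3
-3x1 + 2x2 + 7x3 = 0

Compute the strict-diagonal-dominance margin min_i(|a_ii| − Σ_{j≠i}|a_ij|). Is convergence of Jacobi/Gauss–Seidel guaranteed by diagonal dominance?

-1

row 1: |7| − (1+4) = 2
row 2: |4| − (3+2) = -1
row 3: |7| − (3+2) = 2
minimum over rows = -1 → not strictly diagonally dominant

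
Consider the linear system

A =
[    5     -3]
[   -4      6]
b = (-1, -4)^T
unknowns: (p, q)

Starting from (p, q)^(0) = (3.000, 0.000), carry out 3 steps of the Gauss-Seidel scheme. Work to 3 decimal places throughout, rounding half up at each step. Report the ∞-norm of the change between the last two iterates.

Iteration 1:
  p = (-1 - (-3)·0.000) / (5) = -0.200
  q = (-4 - (-4)·-0.200) / (6) = -0.800
Iteration 2:
  p = (-1 - (-3)·-0.800) / (5) = -0.680
  q = (-4 - (-4)·-0.680) / (6) = -1.120
Iteration 3:
  p = (-1 - (-3)·-1.120) / (5) = -0.872
  q = (-4 - (-4)·-0.872) / (6) = -1.248
Change: (-0.192, -0.128) → max |·| = 0.192

0.192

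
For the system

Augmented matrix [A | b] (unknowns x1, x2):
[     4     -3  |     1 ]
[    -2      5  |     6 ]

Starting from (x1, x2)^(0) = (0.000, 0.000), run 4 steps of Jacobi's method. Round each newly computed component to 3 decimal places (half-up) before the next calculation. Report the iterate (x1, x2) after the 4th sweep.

(1.495, 1.690)

Iteration 1:
  x1 = (1 - (-3)·0.000) / (4) = 0.250
  x2 = (6 - (-2)·0.000) / (5) = 1.200
Iteration 2:
  x1 = (1 - (-3)·1.200) / (4) = 1.150
  x2 = (6 - (-2)·0.250) / (5) = 1.300
Iteration 3:
  x1 = (1 - (-3)·1.300) / (4) = 1.225
  x2 = (6 - (-2)·1.150) / (5) = 1.660
Iteration 4:
  x1 = (1 - (-3)·1.660) / (4) = 1.495
  x2 = (6 - (-2)·1.225) / (5) = 1.690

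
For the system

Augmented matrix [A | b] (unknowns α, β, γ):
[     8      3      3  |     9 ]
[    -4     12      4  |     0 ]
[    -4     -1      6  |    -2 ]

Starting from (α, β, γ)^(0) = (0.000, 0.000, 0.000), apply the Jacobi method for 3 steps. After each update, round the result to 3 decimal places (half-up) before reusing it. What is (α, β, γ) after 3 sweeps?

Iteration 1:
  α = (9 - (3)·0.000 - (3)·0.000) / (8) = 1.125
  β = (0 - (-4)·0.000 - (4)·0.000) / (12) = 0.000
  γ = (-2 - (-4)·0.000 - (-1)·0.000) / (6) = -0.333
Iteration 2:
  α = (9 - (3)·0.000 - (3)·-0.333) / (8) = 1.250
  β = (0 - (-4)·1.125 - (4)·-0.333) / (12) = 0.486
  γ = (-2 - (-4)·1.125 - (-1)·0.000) / (6) = 0.417
Iteration 3:
  α = (9 - (3)·0.486 - (3)·0.417) / (8) = 0.786
  β = (0 - (-4)·1.250 - (4)·0.417) / (12) = 0.278
  γ = (-2 - (-4)·1.250 - (-1)·0.486) / (6) = 0.581

(0.786, 0.278, 0.581)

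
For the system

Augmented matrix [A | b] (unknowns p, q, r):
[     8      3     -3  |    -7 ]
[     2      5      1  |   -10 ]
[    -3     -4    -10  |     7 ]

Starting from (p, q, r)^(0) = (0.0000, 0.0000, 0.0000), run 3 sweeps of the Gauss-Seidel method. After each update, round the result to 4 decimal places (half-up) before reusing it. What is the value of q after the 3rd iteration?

-1.9960

Iteration 1:
  p = (-7 - (3)·0.0000 - (-3)·0.0000) / (8) = -0.8750
  q = (-10 - (2)·-0.8750 - (1)·0.0000) / (5) = -1.6500
  r = (7 - (-3)·-0.8750 - (-4)·-1.6500) / (-10) = 0.2225
Iteration 2:
  p = (-7 - (3)·-1.6500 - (-3)·0.2225) / (8) = -0.1728
  q = (-10 - (2)·-0.1728 - (1)·0.2225) / (5) = -1.9754
  r = (7 - (-3)·-0.1728 - (-4)·-1.9754) / (-10) = 0.1420
Iteration 3:
  p = (-7 - (3)·-1.9754 - (-3)·0.1420) / (8) = -0.0810
  q = (-10 - (2)·-0.0810 - (1)·0.1420) / (5) = -1.9960
  r = (7 - (-3)·-0.0810 - (-4)·-1.9960) / (-10) = 0.1227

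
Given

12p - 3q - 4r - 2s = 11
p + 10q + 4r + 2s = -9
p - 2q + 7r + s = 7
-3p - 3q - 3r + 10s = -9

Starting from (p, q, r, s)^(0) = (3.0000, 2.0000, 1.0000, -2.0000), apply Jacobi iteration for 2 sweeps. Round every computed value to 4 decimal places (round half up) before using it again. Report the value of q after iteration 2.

Iteration 1:
  p = (11 - (-3)·2.0000 - (-4)·1.0000 - (-2)·-2.0000) / (12) = 1.4167
  q = (-9 - (1)·3.0000 - (4)·1.0000 - (2)·-2.0000) / (10) = -1.2000
  r = (7 - (1)·3.0000 - (-2)·2.0000 - (1)·-2.0000) / (7) = 1.4286
  s = (-9 - (-3)·3.0000 - (-3)·2.0000 - (-3)·1.0000) / (10) = 0.9000
Iteration 2:
  p = (11 - (-3)·-1.2000 - (-4)·1.4286 - (-2)·0.9000) / (12) = 1.2429
  q = (-9 - (1)·1.4167 - (4)·1.4286 - (2)·0.9000) / (10) = -1.7931
  r = (7 - (1)·1.4167 - (-2)·-1.2000 - (1)·0.9000) / (7) = 0.3262
  s = (-9 - (-3)·1.4167 - (-3)·-1.2000 - (-3)·1.4286) / (10) = -0.4064

-1.7931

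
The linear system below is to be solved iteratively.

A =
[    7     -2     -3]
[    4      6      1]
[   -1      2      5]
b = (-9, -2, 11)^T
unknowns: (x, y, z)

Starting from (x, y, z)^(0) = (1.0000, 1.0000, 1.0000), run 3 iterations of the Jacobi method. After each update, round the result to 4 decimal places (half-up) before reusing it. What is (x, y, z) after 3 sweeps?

(-0.2735, -0.2508, 2.1619)

Iteration 1:
  x = (-9 - (-2)·1.0000 - (-3)·1.0000) / (7) = -0.5714
  y = (-2 - (4)·1.0000 - (1)·1.0000) / (6) = -1.1667
  z = (11 - (-1)·1.0000 - (2)·1.0000) / (5) = 2.0000
Iteration 2:
  x = (-9 - (-2)·-1.1667 - (-3)·2.0000) / (7) = -0.7619
  y = (-2 - (4)·-0.5714 - (1)·2.0000) / (6) = -0.2857
  z = (11 - (-1)·-0.5714 - (2)·-1.1667) / (5) = 2.5524
Iteration 3:
  x = (-9 - (-2)·-0.2857 - (-3)·2.5524) / (7) = -0.2735
  y = (-2 - (4)·-0.7619 - (1)·2.5524) / (6) = -0.2508
  z = (11 - (-1)·-0.7619 - (2)·-0.2857) / (5) = 2.1619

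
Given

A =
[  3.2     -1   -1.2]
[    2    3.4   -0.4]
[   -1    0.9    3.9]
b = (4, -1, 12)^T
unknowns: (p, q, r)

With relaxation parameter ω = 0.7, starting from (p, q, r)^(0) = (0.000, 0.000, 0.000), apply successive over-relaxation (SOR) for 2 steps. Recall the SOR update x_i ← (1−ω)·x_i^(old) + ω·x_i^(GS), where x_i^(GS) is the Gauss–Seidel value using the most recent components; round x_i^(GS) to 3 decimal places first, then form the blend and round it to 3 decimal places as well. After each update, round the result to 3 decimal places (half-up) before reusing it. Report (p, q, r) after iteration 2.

Iteration 1:
  p: GS value = (4 - (-1)·0.000 - (-1.2)·0.000) / (3.2) = 1.250;  p ← (1−ω)·0.000 + ω·1.250 = 0.875
  q: GS value = (-1 - (2)·0.875 - (-0.4)·0.000) / (3.4) = -0.809;  q ← (1−ω)·0.000 + ω·-0.809 = -0.566
  r: GS value = (12 - (-1)·0.875 - (0.9)·-0.566) / (3.9) = 3.432;  r ← (1−ω)·0.000 + ω·3.432 = 2.402
Iteration 2:
  p: GS value = (4 - (-1)·-0.566 - (-1.2)·2.402) / (3.2) = 1.974;  p ← (1−ω)·0.875 + ω·1.974 = 1.644
  q: GS value = (-1 - (2)·1.644 - (-0.4)·2.402) / (3.4) = -0.979;  q ← (1−ω)·-0.566 + ω·-0.979 = -0.855
  r: GS value = (12 - (-1)·1.644 - (0.9)·-0.855) / (3.9) = 3.696;  r ← (1−ω)·2.402 + ω·3.696 = 3.308

(1.644, -0.855, 3.308)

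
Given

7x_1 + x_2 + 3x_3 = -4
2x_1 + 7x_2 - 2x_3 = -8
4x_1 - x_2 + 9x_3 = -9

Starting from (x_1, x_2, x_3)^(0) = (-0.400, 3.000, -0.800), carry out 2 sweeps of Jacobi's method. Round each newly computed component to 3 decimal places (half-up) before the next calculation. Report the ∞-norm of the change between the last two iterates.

0.475

Iteration 1:
  x_1 = (-4 - (1)·3.000 - (3)·-0.800) / (7) = -0.657
  x_2 = (-8 - (2)·-0.400 - (-2)·-0.800) / (7) = -1.257
  x_3 = (-9 - (4)·-0.400 - (-1)·3.000) / (9) = -0.489
Iteration 2:
  x_1 = (-4 - (1)·-1.257 - (3)·-0.489) / (7) = -0.182
  x_2 = (-8 - (2)·-0.657 - (-2)·-0.489) / (7) = -1.095
  x_3 = (-9 - (4)·-0.657 - (-1)·-1.257) / (9) = -0.848
Change: (0.475, 0.162, -0.359) → max |·| = 0.475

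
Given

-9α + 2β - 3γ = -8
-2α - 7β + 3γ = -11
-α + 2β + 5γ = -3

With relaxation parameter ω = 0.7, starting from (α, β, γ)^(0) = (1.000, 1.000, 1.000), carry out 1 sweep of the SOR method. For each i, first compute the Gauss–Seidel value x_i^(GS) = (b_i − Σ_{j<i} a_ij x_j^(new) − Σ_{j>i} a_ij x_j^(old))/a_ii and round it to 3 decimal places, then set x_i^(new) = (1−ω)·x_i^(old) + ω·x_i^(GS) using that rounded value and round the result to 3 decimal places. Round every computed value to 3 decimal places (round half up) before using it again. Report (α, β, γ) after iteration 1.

(0.845, 1.531, -0.430)

Iteration 1:
  α: GS value = (-8 - (2)·1.000 - (-3)·1.000) / (-9) = 0.778;  α ← (1−ω)·1.000 + ω·0.778 = 0.845
  β: GS value = (-11 - (-2)·0.845 - (3)·1.000) / (-7) = 1.759;  β ← (1−ω)·1.000 + ω·1.759 = 1.531
  γ: GS value = (-3 - (-1)·0.845 - (2)·1.531) / (5) = -1.043;  γ ← (1−ω)·1.000 + ω·-1.043 = -0.430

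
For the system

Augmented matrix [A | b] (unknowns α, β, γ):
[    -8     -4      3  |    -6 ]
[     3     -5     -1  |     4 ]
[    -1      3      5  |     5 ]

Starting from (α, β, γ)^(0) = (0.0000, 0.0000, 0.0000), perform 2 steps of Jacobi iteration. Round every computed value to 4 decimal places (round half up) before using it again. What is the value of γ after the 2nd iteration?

Iteration 1:
  α = (-6 - (-4)·0.0000 - (3)·0.0000) / (-8) = 0.7500
  β = (4 - (3)·0.0000 - (-1)·0.0000) / (-5) = -0.8000
  γ = (5 - (-1)·0.0000 - (3)·0.0000) / (5) = 1.0000
Iteration 2:
  α = (-6 - (-4)·-0.8000 - (3)·1.0000) / (-8) = 1.5250
  β = (4 - (3)·0.7500 - (-1)·1.0000) / (-5) = -0.5500
  γ = (5 - (-1)·0.7500 - (3)·-0.8000) / (5) = 1.6300

1.6300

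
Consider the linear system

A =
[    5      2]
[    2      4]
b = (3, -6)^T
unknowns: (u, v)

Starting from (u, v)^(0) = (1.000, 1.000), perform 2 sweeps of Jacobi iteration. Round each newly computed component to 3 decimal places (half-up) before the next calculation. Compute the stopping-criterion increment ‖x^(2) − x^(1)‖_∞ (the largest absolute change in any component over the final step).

1.200

Iteration 1:
  u = (3 - (2)·1.000) / (5) = 0.200
  v = (-6 - (2)·1.000) / (4) = -2.000
Iteration 2:
  u = (3 - (2)·-2.000) / (5) = 1.400
  v = (-6 - (2)·0.200) / (4) = -1.600
Change: (1.200, 0.400) → max |·| = 1.200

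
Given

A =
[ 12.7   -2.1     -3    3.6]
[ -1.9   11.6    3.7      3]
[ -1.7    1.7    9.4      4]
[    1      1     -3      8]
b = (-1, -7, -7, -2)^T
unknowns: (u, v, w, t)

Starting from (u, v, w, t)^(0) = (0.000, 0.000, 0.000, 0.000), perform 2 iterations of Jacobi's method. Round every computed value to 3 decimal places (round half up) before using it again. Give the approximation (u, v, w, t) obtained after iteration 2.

Iteration 1:
  u = (-1 - (-2.1)·0.000 - (-3)·0.000 - (3.6)·0.000) / (12.7) = -0.079
  v = (-7 - (-1.9)·0.000 - (3.7)·0.000 - (3)·0.000) / (11.6) = -0.603
  w = (-7 - (-1.7)·0.000 - (1.7)·0.000 - (4)·0.000) / (9.4) = -0.745
  t = (-2 - (1)·0.000 - (1)·0.000 - (-3)·0.000) / (8) = -0.250
Iteration 2:
  u = (-1 - (-2.1)·-0.603 - (-3)·-0.745 - (3.6)·-0.250) / (12.7) = -0.284
  v = (-7 - (-1.9)·-0.079 - (3.7)·-0.745 - (3)·-0.250) / (11.6) = -0.314
  w = (-7 - (-1.7)·-0.079 - (1.7)·-0.603 - (4)·-0.250) / (9.4) = -0.544
  t = (-2 - (1)·-0.079 - (1)·-0.603 - (-3)·-0.745) / (8) = -0.444

(-0.284, -0.314, -0.544, -0.444)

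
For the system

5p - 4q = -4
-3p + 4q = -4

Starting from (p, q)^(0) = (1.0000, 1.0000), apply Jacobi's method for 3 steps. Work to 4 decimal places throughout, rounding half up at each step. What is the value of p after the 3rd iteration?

Iteration 1:
  p = (-4 - (-4)·1.0000) / (5) = 0.0000
  q = (-4 - (-3)·1.0000) / (4) = -0.2500
Iteration 2:
  p = (-4 - (-4)·-0.2500) / (5) = -1.0000
  q = (-4 - (-3)·0.0000) / (4) = -1.0000
Iteration 3:
  p = (-4 - (-4)·-1.0000) / (5) = -1.6000
  q = (-4 - (-3)·-1.0000) / (4) = -1.7500

-1.6000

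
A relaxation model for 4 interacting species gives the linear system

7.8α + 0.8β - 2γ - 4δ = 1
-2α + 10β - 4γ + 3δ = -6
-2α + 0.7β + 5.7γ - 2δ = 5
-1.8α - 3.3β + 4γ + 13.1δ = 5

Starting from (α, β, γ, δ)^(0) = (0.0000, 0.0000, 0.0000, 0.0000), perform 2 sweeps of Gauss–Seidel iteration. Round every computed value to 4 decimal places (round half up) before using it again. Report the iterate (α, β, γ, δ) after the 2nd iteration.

(0.4168, -0.1050, 1.0193, 0.1013)

Iteration 1:
  α = (1 - (0.8)·0.0000 - (-2)·0.0000 - (-4)·0.0000) / (7.8) = 0.1282
  β = (-6 - (-2)·0.1282 - (-4)·0.0000 - (3)·0.0000) / (10) = -0.5744
  γ = (5 - (-2)·0.1282 - (0.7)·-0.5744 - (-2)·0.0000) / (5.7) = 0.9927
  δ = (5 - (-1.8)·0.1282 - (-3.3)·-0.5744 - (4)·0.9927) / (13.1) = -0.0485
Iteration 2:
  α = (1 - (0.8)·-0.5744 - (-2)·0.9927 - (-4)·-0.0485) / (7.8) = 0.4168
  β = (-6 - (-2)·0.4168 - (-4)·0.9927 - (3)·-0.0485) / (10) = -0.1050
  γ = (5 - (-2)·0.4168 - (0.7)·-0.1050 - (-2)·-0.0485) / (5.7) = 1.0193
  δ = (5 - (-1.8)·0.4168 - (-3.3)·-0.1050 - (4)·1.0193) / (13.1) = 0.1013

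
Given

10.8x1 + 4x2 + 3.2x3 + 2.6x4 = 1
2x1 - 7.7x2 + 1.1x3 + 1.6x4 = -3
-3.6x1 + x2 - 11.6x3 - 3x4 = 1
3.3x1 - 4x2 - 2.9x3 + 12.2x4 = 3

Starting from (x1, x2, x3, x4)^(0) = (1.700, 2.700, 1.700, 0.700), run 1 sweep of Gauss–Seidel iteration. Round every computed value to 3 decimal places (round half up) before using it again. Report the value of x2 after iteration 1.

Iteration 1:
  x1 = (1 - (4)·2.700 - (3.2)·1.700 - (2.6)·0.700) / (10.8) = -1.580
  x2 = (-3 - (2)·-1.580 - (1.1)·1.700 - (1.6)·0.700) / (-7.7) = 0.368
  x3 = (1 - (-3.6)·-1.580 - (1)·0.368 - (-3)·0.700) / (-11.6) = 0.255
  x4 = (3 - (3.3)·-1.580 - (-4)·0.368 - (-2.9)·0.255) / (12.2) = 0.855

0.368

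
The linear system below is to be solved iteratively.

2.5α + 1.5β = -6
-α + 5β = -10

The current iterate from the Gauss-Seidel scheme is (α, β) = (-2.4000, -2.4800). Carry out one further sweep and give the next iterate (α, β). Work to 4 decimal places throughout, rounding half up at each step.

(-0.9120, -2.1824)

One sweep:
  α = (-6 - (1.5)·-2.4800) / (2.5) = -0.9120
  β = (-10 - (-1)·-0.9120) / (5) = -2.1824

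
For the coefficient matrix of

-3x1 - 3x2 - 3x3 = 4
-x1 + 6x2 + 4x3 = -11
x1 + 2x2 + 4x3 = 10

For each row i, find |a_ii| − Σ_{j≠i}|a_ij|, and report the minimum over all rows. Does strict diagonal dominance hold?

row 1: |-3| − (3+3) = -3
row 2: |6| − (1+4) = 1
row 3: |4| − (1+2) = 1
minimum over rows = -3 → not strictly diagonally dominant

-3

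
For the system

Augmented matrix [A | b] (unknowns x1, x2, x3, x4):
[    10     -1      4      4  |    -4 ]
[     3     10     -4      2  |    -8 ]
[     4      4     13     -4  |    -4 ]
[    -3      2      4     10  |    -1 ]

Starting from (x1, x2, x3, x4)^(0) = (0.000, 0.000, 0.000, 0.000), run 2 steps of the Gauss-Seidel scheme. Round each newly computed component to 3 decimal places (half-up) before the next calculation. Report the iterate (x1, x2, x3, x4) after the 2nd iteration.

Iteration 1:
  x1 = (-4 - (-1)·0.000 - (4)·0.000 - (4)·0.000) / (10) = -0.400
  x2 = (-8 - (3)·-0.400 - (-4)·0.000 - (2)·0.000) / (10) = -0.680
  x3 = (-4 - (4)·-0.400 - (4)·-0.680 - (-4)·0.000) / (13) = 0.025
  x4 = (-1 - (-3)·-0.400 - (2)·-0.680 - (4)·0.025) / (10) = -0.094
Iteration 2:
  x1 = (-4 - (-1)·-0.680 - (4)·0.025 - (4)·-0.094) / (10) = -0.440
  x2 = (-8 - (3)·-0.440 - (-4)·0.025 - (2)·-0.094) / (10) = -0.639
  x3 = (-4 - (4)·-0.440 - (4)·-0.639 - (-4)·-0.094) / (13) = -0.005
  x4 = (-1 - (-3)·-0.440 - (2)·-0.639 - (4)·-0.005) / (10) = -0.102

(-0.440, -0.639, -0.005, -0.102)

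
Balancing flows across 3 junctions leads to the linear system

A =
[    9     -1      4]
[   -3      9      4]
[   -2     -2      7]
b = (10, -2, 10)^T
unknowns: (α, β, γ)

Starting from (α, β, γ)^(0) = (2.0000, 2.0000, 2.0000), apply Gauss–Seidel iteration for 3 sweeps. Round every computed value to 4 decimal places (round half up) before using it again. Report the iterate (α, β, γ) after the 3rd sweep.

Iteration 1:
  α = (10 - (-1)·2.0000 - (4)·2.0000) / (9) = 0.4444
  β = (-2 - (-3)·0.4444 - (4)·2.0000) / (9) = -0.9630
  γ = (10 - (-2)·0.4444 - (-2)·-0.9630) / (7) = 1.2804
Iteration 2:
  α = (10 - (-1)·-0.9630 - (4)·1.2804) / (9) = 0.4350
  β = (-2 - (-3)·0.4350 - (4)·1.2804) / (9) = -0.6463
  γ = (10 - (-2)·0.4350 - (-2)·-0.6463) / (7) = 1.3682
Iteration 3:
  α = (10 - (-1)·-0.6463 - (4)·1.3682) / (9) = 0.4312
  β = (-2 - (-3)·0.4312 - (4)·1.3682) / (9) = -0.6866
  γ = (10 - (-2)·0.4312 - (-2)·-0.6866) / (7) = 1.3556

(0.4312, -0.6866, 1.3556)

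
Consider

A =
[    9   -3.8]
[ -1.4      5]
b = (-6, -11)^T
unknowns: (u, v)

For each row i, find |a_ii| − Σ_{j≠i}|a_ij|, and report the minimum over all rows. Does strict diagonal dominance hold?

3.6

row 1: |9| − (3.8) = 5.2
row 2: |5| − (1.4) = 3.6
minimum over rows = 3.6 → strictly diagonally dominant (convergence guaranteed)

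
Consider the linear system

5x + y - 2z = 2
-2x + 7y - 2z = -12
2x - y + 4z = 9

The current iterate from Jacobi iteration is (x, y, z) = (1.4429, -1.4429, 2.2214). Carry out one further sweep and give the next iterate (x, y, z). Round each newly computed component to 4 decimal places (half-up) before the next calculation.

(1.5771, -0.6673, 1.1678)

One sweep:
  x = (2 - (1)·-1.4429 - (-2)·2.2214) / (5) = 1.5771
  y = (-12 - (-2)·1.4429 - (-2)·2.2214) / (7) = -0.6673
  z = (9 - (2)·1.4429 - (-1)·-1.4429) / (4) = 1.1678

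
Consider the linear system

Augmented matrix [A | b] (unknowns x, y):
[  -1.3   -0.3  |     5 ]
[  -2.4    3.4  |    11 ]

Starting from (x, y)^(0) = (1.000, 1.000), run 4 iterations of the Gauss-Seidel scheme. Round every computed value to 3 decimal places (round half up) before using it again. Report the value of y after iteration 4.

Iteration 1:
  x = (5 - (-0.3)·1.000) / (-1.3) = -4.077
  y = (11 - (-2.4)·-4.077) / (3.4) = 0.357
Iteration 2:
  x = (5 - (-0.3)·0.357) / (-1.3) = -3.929
  y = (11 - (-2.4)·-3.929) / (3.4) = 0.462
Iteration 3:
  x = (5 - (-0.3)·0.462) / (-1.3) = -3.953
  y = (11 - (-2.4)·-3.953) / (3.4) = 0.445
Iteration 4:
  x = (5 - (-0.3)·0.445) / (-1.3) = -3.949
  y = (11 - (-2.4)·-3.949) / (3.4) = 0.448

0.448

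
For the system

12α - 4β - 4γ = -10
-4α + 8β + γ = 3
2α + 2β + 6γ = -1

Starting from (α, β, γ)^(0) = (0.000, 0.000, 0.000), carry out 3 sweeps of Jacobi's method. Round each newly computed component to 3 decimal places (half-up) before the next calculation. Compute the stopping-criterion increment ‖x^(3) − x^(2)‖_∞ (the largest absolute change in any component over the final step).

Iteration 1:
  α = (-10 - (-4)·0.000 - (-4)·0.000) / (12) = -0.833
  β = (3 - (-4)·0.000 - (1)·0.000) / (8) = 0.375
  γ = (-1 - (2)·0.000 - (2)·0.000) / (6) = -0.167
Iteration 2:
  α = (-10 - (-4)·0.375 - (-4)·-0.167) / (12) = -0.764
  β = (3 - (-4)·-0.833 - (1)·-0.167) / (8) = -0.021
  γ = (-1 - (2)·-0.833 - (2)·0.375) / (6) = -0.014
Iteration 3:
  α = (-10 - (-4)·-0.021 - (-4)·-0.014) / (12) = -0.845
  β = (3 - (-4)·-0.764 - (1)·-0.014) / (8) = -0.005
  γ = (-1 - (2)·-0.764 - (2)·-0.021) / (6) = 0.095
Change: (-0.081, 0.016, 0.109) → max |·| = 0.109

0.109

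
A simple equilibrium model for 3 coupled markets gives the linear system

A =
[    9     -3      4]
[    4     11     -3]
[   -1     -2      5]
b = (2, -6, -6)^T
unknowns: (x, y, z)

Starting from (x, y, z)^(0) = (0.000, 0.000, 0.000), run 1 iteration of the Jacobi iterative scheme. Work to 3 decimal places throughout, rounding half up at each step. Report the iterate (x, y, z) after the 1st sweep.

Iteration 1:
  x = (2 - (-3)·0.000 - (4)·0.000) / (9) = 0.222
  y = (-6 - (4)·0.000 - (-3)·0.000) / (11) = -0.545
  z = (-6 - (-1)·0.000 - (-2)·0.000) / (5) = -1.200

(0.222, -0.545, -1.200)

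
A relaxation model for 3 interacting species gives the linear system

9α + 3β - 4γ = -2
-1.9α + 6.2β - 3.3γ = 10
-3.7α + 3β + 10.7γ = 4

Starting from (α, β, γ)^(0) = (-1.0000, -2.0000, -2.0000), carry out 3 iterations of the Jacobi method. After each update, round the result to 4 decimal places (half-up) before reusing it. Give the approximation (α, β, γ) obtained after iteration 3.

(-0.7512, 1.6813, -0.1423)

Iteration 1:
  α = (-2 - (3)·-2.0000 - (-4)·-2.0000) / (9) = -0.4444
  β = (10 - (-1.9)·-1.0000 - (-3.3)·-2.0000) / (6.2) = 0.2419
  γ = (4 - (-3.7)·-1.0000 - (3)·-2.0000) / (10.7) = 0.5888
Iteration 2:
  α = (-2 - (3)·0.2419 - (-4)·0.5888) / (9) = -0.0412
  β = (10 - (-1.9)·-0.4444 - (-3.3)·0.5888) / (6.2) = 1.7901
  γ = (4 - (-3.7)·-0.4444 - (3)·0.2419) / (10.7) = 0.1523
Iteration 3:
  α = (-2 - (3)·1.7901 - (-4)·0.1523) / (9) = -0.7512
  β = (10 - (-1.9)·-0.0412 - (-3.3)·0.1523) / (6.2) = 1.6813
  γ = (4 - (-3.7)·-0.0412 - (3)·1.7901) / (10.7) = -0.1423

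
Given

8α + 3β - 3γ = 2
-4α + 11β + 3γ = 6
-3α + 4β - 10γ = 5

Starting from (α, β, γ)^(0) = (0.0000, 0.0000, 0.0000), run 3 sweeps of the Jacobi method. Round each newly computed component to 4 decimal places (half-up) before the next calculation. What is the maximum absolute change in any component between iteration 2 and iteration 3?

Iteration 1:
  α = (2 - (3)·0.0000 - (-3)·0.0000) / (8) = 0.2500
  β = (6 - (-4)·0.0000 - (3)·0.0000) / (11) = 0.5455
  γ = (5 - (-3)·0.0000 - (4)·0.0000) / (-10) = -0.5000
Iteration 2:
  α = (2 - (3)·0.5455 - (-3)·-0.5000) / (8) = -0.1421
  β = (6 - (-4)·0.2500 - (3)·-0.5000) / (11) = 0.7727
  γ = (5 - (-3)·0.2500 - (4)·0.5455) / (-10) = -0.3568
Iteration 3:
  α = (2 - (3)·0.7727 - (-3)·-0.3568) / (8) = -0.1736
  β = (6 - (-4)·-0.1421 - (3)·-0.3568) / (11) = 0.5911
  γ = (5 - (-3)·-0.1421 - (4)·0.7727) / (-10) = -0.1483
Change: (-0.0315, -0.1816, 0.2085) → max |·| = 0.2085

0.2085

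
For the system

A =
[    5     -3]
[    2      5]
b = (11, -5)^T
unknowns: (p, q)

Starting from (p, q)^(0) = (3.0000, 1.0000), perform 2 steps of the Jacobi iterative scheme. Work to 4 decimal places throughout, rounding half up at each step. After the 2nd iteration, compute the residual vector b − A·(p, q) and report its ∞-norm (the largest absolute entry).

Iteration 1:
  p = (11 - (-3)·1.0000) / (5) = 2.8000
  q = (-5 - (2)·3.0000) / (5) = -2.2000
Iteration 2:
  p = (11 - (-3)·-2.2000) / (5) = 0.8800
  q = (-5 - (2)·2.8000) / (5) = -2.1200
Residual b − A·x = (0.2400, 3.8400); ∞-norm = 3.8400

3.8400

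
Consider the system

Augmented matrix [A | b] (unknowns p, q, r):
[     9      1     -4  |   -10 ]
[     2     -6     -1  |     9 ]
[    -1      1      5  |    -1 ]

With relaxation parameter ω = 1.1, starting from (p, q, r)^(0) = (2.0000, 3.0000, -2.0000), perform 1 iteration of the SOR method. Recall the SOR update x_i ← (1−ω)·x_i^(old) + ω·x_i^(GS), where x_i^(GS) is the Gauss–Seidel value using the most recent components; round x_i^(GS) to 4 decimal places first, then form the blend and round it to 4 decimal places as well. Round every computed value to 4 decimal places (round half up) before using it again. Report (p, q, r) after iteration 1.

(-2.7666, -2.5978, -0.0572)

Iteration 1:
  p: GS value = (-10 - (1)·3.0000 - (-4)·-2.0000) / (9) = -2.3333;  p ← (1−ω)·2.0000 + ω·-2.3333 = -2.7666
  q: GS value = (9 - (2)·-2.7666 - (-1)·-2.0000) / (-6) = -2.0889;  q ← (1−ω)·3.0000 + ω·-2.0889 = -2.5978
  r: GS value = (-1 - (-1)·-2.7666 - (1)·-2.5978) / (5) = -0.2338;  r ← (1−ω)·-2.0000 + ω·-0.2338 = -0.0572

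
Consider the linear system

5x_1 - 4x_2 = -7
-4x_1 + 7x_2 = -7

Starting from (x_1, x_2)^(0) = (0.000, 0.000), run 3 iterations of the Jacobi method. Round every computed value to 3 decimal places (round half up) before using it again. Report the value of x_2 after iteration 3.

Iteration 1:
  x_1 = (-7 - (-4)·0.000) / (5) = -1.400
  x_2 = (-7 - (-4)·0.000) / (7) = -1.000
Iteration 2:
  x_1 = (-7 - (-4)·-1.000) / (5) = -2.200
  x_2 = (-7 - (-4)·-1.400) / (7) = -1.800
Iteration 3:
  x_1 = (-7 - (-4)·-1.800) / (5) = -2.840
  x_2 = (-7 - (-4)·-2.200) / (7) = -2.257

-2.257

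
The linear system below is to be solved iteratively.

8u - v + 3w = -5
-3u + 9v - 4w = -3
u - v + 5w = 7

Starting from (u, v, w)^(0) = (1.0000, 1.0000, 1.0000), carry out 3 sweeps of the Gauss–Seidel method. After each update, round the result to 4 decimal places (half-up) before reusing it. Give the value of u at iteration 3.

Iteration 1:
  u = (-5 - (-1)·1.0000 - (3)·1.0000) / (8) = -0.8750
  v = (-3 - (-3)·-0.8750 - (-4)·1.0000) / (9) = -0.1806
  w = (7 - (1)·-0.8750 - (-1)·-0.1806) / (5) = 1.5389
Iteration 2:
  u = (-5 - (-1)·-0.1806 - (3)·1.5389) / (8) = -1.2247
  v = (-3 - (-3)·-1.2247 - (-4)·1.5389) / (9) = -0.0576
  w = (7 - (1)·-1.2247 - (-1)·-0.0576) / (5) = 1.6334
Iteration 3:
  u = (-5 - (-1)·-0.0576 - (3)·1.6334) / (8) = -1.2447
  v = (-3 - (-3)·-1.2447 - (-4)·1.6334) / (9) = -0.0223
  w = (7 - (1)·-1.2447 - (-1)·-0.0223) / (5) = 1.6445

-1.2447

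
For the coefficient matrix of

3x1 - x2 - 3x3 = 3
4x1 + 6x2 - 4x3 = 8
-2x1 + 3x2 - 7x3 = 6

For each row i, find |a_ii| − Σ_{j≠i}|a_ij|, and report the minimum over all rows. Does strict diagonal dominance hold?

-2

row 1: |3| − (1+3) = -1
row 2: |6| − (4+4) = -2
row 3: |-7| − (2+3) = 2
minimum over rows = -2 → not strictly diagonally dominant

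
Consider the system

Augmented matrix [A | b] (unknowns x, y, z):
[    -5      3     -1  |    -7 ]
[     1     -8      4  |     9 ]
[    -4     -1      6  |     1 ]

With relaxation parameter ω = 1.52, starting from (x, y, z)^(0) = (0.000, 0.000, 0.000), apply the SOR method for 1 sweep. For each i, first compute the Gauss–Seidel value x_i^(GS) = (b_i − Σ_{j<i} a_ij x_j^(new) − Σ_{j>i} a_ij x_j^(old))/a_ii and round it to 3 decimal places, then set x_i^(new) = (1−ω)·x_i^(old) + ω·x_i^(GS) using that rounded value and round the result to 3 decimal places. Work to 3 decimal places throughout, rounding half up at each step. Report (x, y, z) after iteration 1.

Iteration 1:
  x: GS value = (-7 - (3)·0.000 - (-1)·0.000) / (-5) = 1.400;  x ← (1−ω)·0.000 + ω·1.400 = 2.128
  y: GS value = (9 - (1)·2.128 - (4)·0.000) / (-8) = -0.859;  y ← (1−ω)·0.000 + ω·-0.859 = -1.306
  z: GS value = (1 - (-4)·2.128 - (-1)·-1.306) / (6) = 1.368;  z ← (1−ω)·0.000 + ω·1.368 = 2.079

(2.128, -1.306, 2.079)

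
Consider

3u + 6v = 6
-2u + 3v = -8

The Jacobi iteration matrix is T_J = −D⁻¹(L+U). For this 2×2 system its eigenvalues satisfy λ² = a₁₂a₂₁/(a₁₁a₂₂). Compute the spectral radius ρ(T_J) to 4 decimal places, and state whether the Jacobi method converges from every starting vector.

a₁₂a₂₁/(a₁₁a₂₂) = (6)·(-2) / ((3)·(3)) = -1.333333
ρ = √|-1.333333| = √1.333333 = 1.1547
ρ > 1, so Jacobi diverges

1.1547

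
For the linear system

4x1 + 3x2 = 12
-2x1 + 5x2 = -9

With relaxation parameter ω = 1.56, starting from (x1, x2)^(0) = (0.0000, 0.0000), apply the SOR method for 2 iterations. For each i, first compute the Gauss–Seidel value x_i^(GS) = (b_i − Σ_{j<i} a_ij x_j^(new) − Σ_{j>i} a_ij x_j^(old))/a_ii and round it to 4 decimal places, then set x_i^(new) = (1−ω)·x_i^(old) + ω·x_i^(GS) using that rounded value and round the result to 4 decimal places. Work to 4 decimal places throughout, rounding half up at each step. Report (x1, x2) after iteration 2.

Iteration 1:
  x1: GS value = (12 - (3)·0.0000) / (4) = 3.0000;  x1 ← (1−ω)·0.0000 + ω·3.0000 = 4.6800
  x2: GS value = (-9 - (-2)·4.6800) / (5) = 0.0720;  x2 ← (1−ω)·0.0000 + ω·0.0720 = 0.1123
Iteration 2:
  x1: GS value = (12 - (3)·0.1123) / (4) = 2.9158;  x1 ← (1−ω)·4.6800 + ω·2.9158 = 1.9278
  x2: GS value = (-9 - (-2)·1.9278) / (5) = -1.0289;  x2 ← (1−ω)·0.1123 + ω·-1.0289 = -1.6680

(1.9278, -1.6680)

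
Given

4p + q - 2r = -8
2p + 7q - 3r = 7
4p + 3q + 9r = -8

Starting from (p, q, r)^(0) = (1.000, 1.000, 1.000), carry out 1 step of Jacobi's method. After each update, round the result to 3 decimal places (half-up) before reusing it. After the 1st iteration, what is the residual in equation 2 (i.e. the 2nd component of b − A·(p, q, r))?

-2.502

Iteration 1:
  p = (-8 - (1)·1.000 - (-2)·1.000) / (4) = -1.750
  q = (7 - (2)·1.000 - (-3)·1.000) / (7) = 1.143
  r = (-8 - (4)·1.000 - (3)·1.000) / (9) = -1.667
Residual b − A·x = (-5.477, -2.502, 10.574)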